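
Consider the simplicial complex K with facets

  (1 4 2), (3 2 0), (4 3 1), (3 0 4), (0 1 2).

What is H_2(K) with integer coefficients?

Fix the vertex order 0 < 1 < 2 < 3 < 4 and write every simplex with vertices in increasing order. Then dim K = 2 and the simplices of K are:

  0-simplices (5): [0], [1], [2], [3], [4]
  1-simplices (10): [0,1], [0,2], [0,3], [0,4], [1,2], [1,3], [1,4], [2,3], [2,4], [3,4]
  2-simplices (5): [0,1,2], [0,2,3], [0,3,4], [1,2,4], [1,3,4]

Hence C_0 ≅ Z^5, C_1 ≅ Z^10, C_2 ≅ Z^5.

∂_1: C_1 → C_0 maps an edge to its endpoints' difference, ∂[p,q] = q − p. For instance
  ∂[0,2] = [2] − [0].
This gives a 5×10 integer matrix of rank 4; reducing to Smith normal form yields diagonal entries (1,1,1,1).

Boundary ∂_2: C_2 → C_1 maps a triangle to the signed sum of its edges. For instance
  ∂[0,3,4] = [3,4] − [0,4] + [0,3],
  ∂[1,3,4] = [3,4] − [1,4] + [1,3].
This gives a 10×5 integer matrix of rank 5; reducing to Smith normal form yields diagonal entries (1,1,1,1,1).

From H_k ≅ ker(∂_k) / im(∂_{k+1}) we obtain:

  H_2: rank ker ∂_2 − rank ∂_3 = (5 − 5) − 0 = 0, and there is no ∂_3, so H_2 = 0.

H_2 ≅ 0.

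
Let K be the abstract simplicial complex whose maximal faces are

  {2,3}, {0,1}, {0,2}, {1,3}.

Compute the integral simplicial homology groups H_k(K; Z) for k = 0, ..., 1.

Order the vertices as 0 < 1 < 2 < 3. Listing each simplex with vertices in this order, K has dimension 1 with simplices:

  0-simplices (4): [0], [1], [2], [3]
  1-simplices (4): [0,1], [0,2], [1,3], [2,3]

giving chain groups C_0 ≅ Z^4, C_1 ≅ Z^4.

The boundary map ∂_1: C_1 → C_0 maps an edge to its endpoints' difference, ∂[p,q] = q − p. For instance
  ∂[2,3] = [3] − [2].
The resulting 4×4 matrix has rank 3, and its Smith normal form has invariant factors (1,1,1).

Now H_k = ker ∂_k / im ∂_{k+1}, so:

  H_0: rank C_0 − rank ∂_1 = 4 − 3 = 1, and the invariant factors of ∂_1 are all 1, so H_0 ≅ Z.
  H_1: rank ker ∂_1 − rank ∂_2 = (4 − 3) − 0 = 1, and there is no ∂_2, so H_1 ≅ Z.

H_0 ≅ Z,  H_1 ≅ Z.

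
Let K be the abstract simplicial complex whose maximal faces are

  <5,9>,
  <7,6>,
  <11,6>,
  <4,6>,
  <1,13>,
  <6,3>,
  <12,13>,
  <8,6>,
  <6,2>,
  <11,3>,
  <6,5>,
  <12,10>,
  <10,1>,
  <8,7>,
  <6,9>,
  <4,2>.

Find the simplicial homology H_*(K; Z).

H_0 ≅ Z^2,  H_1 ≅ Z^5.

Take the total order 1 < 2 < 3 < 4 < 5 < 6 < 7 < 8 < 9 < 10 < 11 < 12 < 13 on the vertex set. Then K (dimension 1) consists of the simplices:

  0-simplices (13): [1], [2], [3], [4], [5], [6], [7], [8], [9], [10], [11], [12], [13]
  1-simplices (16): [1,10], [1,13], [2,4], [2,6], [3,6], [3,11], [4,6], [5,6], [5,9], [6,7], [6,8], [6,9], [6,11], [7,8], [10,12], [12,13]

so the chain groups are C_0 ≅ Z^13, C_1 ≅ Z^16.

Boundary ∂_1: C_1 → C_0 is given by ∂[p,q] = [q] − [p].
As a 13×16 matrix over Z this has rank 11, with invariant factors (1,1,1,1,1,1,1,1,1,1,1).

From H_k ≅ ker(∂_k) / im(∂_{k+1}) we obtain:

  H_0: rank C_0 − rank ∂_1 = 13 − 11 = 2, and the invariant factors of ∂_1 are all 1, so H_0 = Z^2.
  H_1: rank ker ∂_1 − rank ∂_2 = (16 − 11) − 0 = 5, and there is no ∂_2, so H_1 = Z^5.

(K is a triangulation of the disjoint union of a wedge of 4 circles and the circle S^1.)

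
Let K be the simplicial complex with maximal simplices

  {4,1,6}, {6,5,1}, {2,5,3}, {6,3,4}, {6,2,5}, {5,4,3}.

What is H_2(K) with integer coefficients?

Take the total order 1 < 2 < 3 < 4 < 5 < 6 on the vertex set. Then K (dimension 2) consists of the simplices:

  0-simplices (6): [1], [2], [3], [4], [5], [6]
  1-simplices (12): [1,4], [1,5], [1,6], [2,3], [2,5], [2,6], [3,4], [3,5], [3,6], [4,5], [4,6], [5,6]
  2-simplices (6): [1,4,6], [1,5,6], [2,3,5], [2,5,6], [3,4,5], [3,4,6]

so the chain groups are C_0 ≅ Z^6, C_1 ≅ Z^12, C_2 ≅ Z^6.

∂_1: C_1 → C_0 sends each edge [p,q] (with p < q) to q − p.
The 6×12 boundary matrix has rank 5 and Smith normal form diag(1,1,1,1,1).

The boundary map ∂_2: C_2 → C_1 acts by ∂[p,q,r] = [q,r] − [p,r] + [p,q]. For instance
  ∂[1,5,6] = [5,6] − [1,6] + [1,5],
  ∂[3,4,5] = [4,5] − [3,5] + [3,4].
The resulting 12×6 matrix has rank 6, and its Smith normal form has invariant factors (1,1,1,1,1,1).

From H_k ≅ ker(∂_k) / im(∂_{k+1}) we obtain:

  H_2: rank ker ∂_2 − rank ∂_3 = (6 − 6) − 0 = 0, and there is no ∂_3, so H_2 ≅ 0.

(K is a triangulation of the cylinder S^1 x I.)

H_2 ≅ 0.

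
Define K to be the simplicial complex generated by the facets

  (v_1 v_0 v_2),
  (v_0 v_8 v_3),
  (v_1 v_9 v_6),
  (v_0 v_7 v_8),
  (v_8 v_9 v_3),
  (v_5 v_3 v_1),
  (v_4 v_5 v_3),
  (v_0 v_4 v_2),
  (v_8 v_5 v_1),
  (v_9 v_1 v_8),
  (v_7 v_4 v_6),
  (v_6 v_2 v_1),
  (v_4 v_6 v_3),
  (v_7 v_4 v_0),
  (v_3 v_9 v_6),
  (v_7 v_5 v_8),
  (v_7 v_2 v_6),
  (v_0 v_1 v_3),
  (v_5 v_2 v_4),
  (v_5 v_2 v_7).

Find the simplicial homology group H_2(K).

We work with the vertex ordering v_0 < v_1 < v_2 < v_3 < v_4 < v_5 < v_6 < v_7 < v_8 < v_9. The simplices of K, each written with vertices in increasing order, are:

  0-simplices (10): [v_0], [v_1], [v_2], [v_3], [v_4], [v_5], [v_6], [v_7], [v_8], [v_9]
  1-simplices (30): (30 of them)
  2-simplices (20): (20 of them)

Hence C_0 ≅ Z^10, C_1 ≅ Z^30, C_2 ≅ Z^20.

The boundary map ∂_1: C_1 → C_0 sends each edge [p,q] (with p < q) to q − p. For instance
  ∂[v_1,v_8] = [v_8] − [v_1].
As a 10×30 matrix over Z this has rank 9, with invariant factors (1,1,1,1,1,1,1,1,1).

∂_2: C_2 → C_1 sends each 2-simplex [p,q,r] to [q,r] − [p,r] + [p,q]. For instance
  ∂[v_2,v_6,v_7] = [v_6,v_7] − [v_2,v_7] + [v_2,v_6],
  ∂[v_2,v_5,v_7] = [v_5,v_7] − [v_2,v_7] + [v_2,v_5].
This gives a 30×20 integer matrix of rank 20; reducing to Smith normal form yields diagonal entries (1,1,1,1,1,1,1,1,1,1,1,1,1,1,1,1,1,1,1,2).

Now H_k = ker ∂_k / im ∂_{k+1}, so:

  H_2: rank ker ∂_2 − rank ∂_3 = (20 − 20) − 0 = 0, and there is no ∂_3, so H_2 = 0.

H_2 ≅ 0.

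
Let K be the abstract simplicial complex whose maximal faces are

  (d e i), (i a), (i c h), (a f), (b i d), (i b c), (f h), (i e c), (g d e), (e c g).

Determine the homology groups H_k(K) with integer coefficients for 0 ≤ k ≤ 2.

Order the vertices as a < b < c < d < e < f < g < h < i. Listing each simplex with vertices in this order, K has dimension 2 with simplices:

  0-simplices (9): a, b, c, d, e, f, g, h, i
  1-simplices (16): af, ai, bc, bd, bi, ce, cg, ch, ci, de, dg, di, eg, ei, fh, hi
  2-simplices (7): bci, bdi, ceg, cei, chi, deg, dei

giving chain groups C_0 ≅ Z^9, C_1 ≅ Z^16, C_2 ≅ Z^7.

∂_1: C_1 → C_0 is given by ∂[p,q] = [q] − [p].
The 9×16 boundary matrix has rank 8 and Smith normal form diag(1,1,1,1,1,1,1,1).

Boundary ∂_2: C_2 → C_1 acts by ∂[p,q,r] = [q,r] − [p,r] + [p,q]. For instance
  ∂dei = ei − di + de,
  ∂chi = hi − ci + ch.
As a 16×7 matrix over Z this has rank 7, with invariant factors (1,1,1,1,1,1,1).

Computing H_k = (kernel of ∂_k) / (image of ∂_{k+1}):

  H_0: rank C_0 − rank ∂_1 = 9 − 8 = 1, and the invariant factors of ∂_1 are all 1, so H_0 ≅ Z.
  H_1: rank ker ∂_1 − rank ∂_2 = (16 − 8) − 7 = 1, and the invariant factors of ∂_2 are all 1, so H_1 ≅ Z.
  H_2: rank ker ∂_2 − rank ∂_3 = (7 − 7) − 0 = 0, and there is no ∂_3, so H_2 ≅ 0.

H_0 = Z,  H_1 = Z,  H_2 = 0.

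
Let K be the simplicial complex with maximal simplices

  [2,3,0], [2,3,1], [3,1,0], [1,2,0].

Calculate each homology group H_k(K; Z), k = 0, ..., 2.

H_0 ≅ Z,  H_1 = 0,  H_2 ≅ Z.

Fix the vertex order 0 < 1 < 2 < 3 and write every simplex with vertices in increasing order. Then dim K = 2 and the simplices of K are:

  0-simplices (4): [0], [1], [2], [3]
  1-simplices (6): [0,1], [0,2], [0,3], [1,2], [1,3], [2,3]
  2-simplices (4): [0,1,2], [0,1,3], [0,2,3], [1,2,3]

giving chain groups C_0 ≅ Z^4, C_1 ≅ Z^6, C_2 ≅ Z^4.

The boundary map ∂_1: C_1 → C_0 sends each edge [p,q] (with p < q) to q − p. For instance
  ∂[2,3] = [3] − [2].
This gives a 4×6 integer matrix of rank 3; reducing to Smith normal form yields diagonal entries (1,1,1).

Boundary ∂_2: C_2 → C_1 sends each 2-simplex [p,q,r] to [q,r] − [p,r] + [p,q]. For instance
  ∂[1,2,3] = [2,3] − [1,3] + [1,2],
  ∂[0,1,3] = [1,3] − [0,3] + [0,1].
The resulting 6×4 matrix has rank 3, and its Smith normal form has invariant factors (1,1,1).

Reading off H_k = ker ∂_k / im ∂_{k+1}:

  H_0: rank C_0 − rank ∂_1 = 4 − 3 = 1, and the invariant factors of ∂_1 are all 1, so H_0 ≅ Z.
  H_1: rank ker ∂_1 − rank ∂_2 = (6 − 3) − 3 = 0, and the invariant factors of ∂_2 are all 1, so H_1 ≅ 0.
  H_2: rank ker ∂_2 − rank ∂_3 = (4 − 3) − 0 = 1, and there is no ∂_3, so H_2 ≅ Z.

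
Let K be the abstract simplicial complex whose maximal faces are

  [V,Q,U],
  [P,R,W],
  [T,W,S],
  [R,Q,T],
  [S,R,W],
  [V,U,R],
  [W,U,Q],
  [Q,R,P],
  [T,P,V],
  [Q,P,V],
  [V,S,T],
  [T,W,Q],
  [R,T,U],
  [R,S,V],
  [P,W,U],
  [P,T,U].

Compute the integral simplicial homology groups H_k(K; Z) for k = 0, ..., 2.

H_0 ≅ Z,  H_1 ≅ Z^2,  H_2 ≅ Z.

Order the vertices as P < Q < R < S < T < U < V < W. Listing each simplex with vertices in this order, K has dimension 2 with simplices:

  0-simplices (8): P, Q, R, S, T, U, V, W
  1-simplices (24): PQ, PR, PT, PU, PV, PW, QR, QT, QU, QV, QW, RS, RT, RU, RV, RW, ST, SV, SW, TU, TV, TW, UV, UW
  2-simplices (16): PQR, PQV, PRW, PTU, PTV, PUW, QRT, QTW, QUV, QUW, RSV, RSW, RTU, RUV, STV, STW

giving chain groups C_0 ≅ Z^8, C_1 ≅ Z^24, C_2 ≅ Z^16.

Boundary ∂_1: C_1 → C_0 maps an edge to its endpoints' difference, ∂[p,q] = q − p. For instance
  ∂PW = W − P.
As a 8×24 matrix over Z this has rank 7, with invariant factors (1,1,1,1,1,1,1).

The boundary map ∂_2: C_2 → C_1 sends each 2-simplex [p,q,r] to [q,r] − [p,r] + [p,q]. For instance
  ∂PQR = QR − PR + PQ,
  ∂RUV = UV − RV + RU.
This gives a 24×16 integer matrix of rank 15; reducing to Smith normal form yields diagonal entries (1,1,1,1,1,1,1,1,1,1,1,1,1,1,1).

Now H_k = ker ∂_k / im ∂_{k+1}, so:

  H_0: rank C_0 − rank ∂_1 = 8 − 7 = 1, and the invariant factors of ∂_1 are all 1, so H_0 ≅ Z.
  H_1: rank ker ∂_1 − rank ∂_2 = (24 − 7) − 15 = 2, and the invariant factors of ∂_2 are all 1, so H_1 ≅ Z^2.
  H_2: rank ker ∂_2 − rank ∂_3 = (16 − 15) − 0 = 1, and there is no ∂_3, so H_2 ≅ Z.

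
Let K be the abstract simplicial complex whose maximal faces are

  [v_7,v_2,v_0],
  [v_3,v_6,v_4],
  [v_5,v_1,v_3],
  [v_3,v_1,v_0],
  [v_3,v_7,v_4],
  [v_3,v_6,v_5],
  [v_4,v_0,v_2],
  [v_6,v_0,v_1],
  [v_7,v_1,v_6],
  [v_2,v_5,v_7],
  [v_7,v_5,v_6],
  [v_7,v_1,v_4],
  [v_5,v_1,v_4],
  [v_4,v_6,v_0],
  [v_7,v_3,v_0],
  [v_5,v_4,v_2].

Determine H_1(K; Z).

H_1 = Z^2.

Order the vertices as v_0 < v_1 < v_2 < v_3 < v_4 < v_5 < v_6 < v_7. Listing each simplex with vertices in this order, K has dimension 2 with simplices:

  0-simplices (8): [v_0], [v_1], [v_2], [v_3], [v_4], [v_5], [v_6], [v_7]
  1-simplices (24): (24 of them)
  2-simplices (16): (16 of them)

giving chain groups C_0 ≅ Z^8, C_1 ≅ Z^24, C_2 ≅ Z^16.

∂_1: C_1 → C_0 maps an edge to its endpoints' difference, ∂[p,q] = q − p.
This gives a 8×24 integer matrix of rank 7; reducing to Smith normal form yields diagonal entries (1,1,1,1,1,1,1).

The boundary map ∂_2: C_2 → C_1 sends each 2-simplex [p,q,r] to [q,r] − [p,r] + [p,q]. For instance
  ∂[v_3,v_4,v_7] = [v_4,v_7] − [v_3,v_7] + [v_3,v_4],
  ∂[v_1,v_4,v_5] = [v_4,v_5] − [v_1,v_5] + [v_1,v_4].
The 24×16 boundary matrix has rank 15 and Smith normal form diag(1,1,1,1,1,1,1,1,1,1,1,1,1,1,1).

Computing H_k = (kernel of ∂_k) / (image of ∂_{k+1}):

  H_1: rank ker ∂_1 − rank ∂_2 = (24 − 7) − 15 = 2, and the invariant factors of ∂_2 are all 1, so H_1 = Z^2.

(K is a triangulation of the torus T^2.)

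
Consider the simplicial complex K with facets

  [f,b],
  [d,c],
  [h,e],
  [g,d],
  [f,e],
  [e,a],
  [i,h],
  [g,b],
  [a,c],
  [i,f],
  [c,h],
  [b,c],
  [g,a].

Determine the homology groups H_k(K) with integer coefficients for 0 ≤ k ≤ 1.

H_0 ≅ Z,  H_1 ≅ Z^5.

Order the vertices as a < b < c < d < e < f < g < h < i. Listing each simplex with vertices in this order, K has dimension 1 with simplices:

  0-simplices (9): a, b, c, d, e, f, g, h, i
  1-simplices (13): ac, ae, ag, bc, bf, bg, cd, ch, dg, ef, eh, fi, hi

giving chain groups C_0 ≅ Z^9, C_1 ≅ Z^13.

The boundary map ∂_1: C_1 → C_0 is given by ∂[p,q] = [q] − [p]. For instance
  ∂bc = c − b.
The resulting 9×13 matrix has rank 8, and its Smith normal form has invariant factors (1,1,1,1,1,1,1,1).

Reading off H_k = ker ∂_k / im ∂_{k+1}:

  H_0: rank C_0 − rank ∂_1 = 9 − 8 = 1, and the invariant factors of ∂_1 are all 1, so H_0 = Z.
  H_1: rank ker ∂_1 − rank ∂_2 = (13 − 8) − 0 = 5, and there is no ∂_2, so H_1 = Z^5.

As a check, the Euler characteristic is 9 − 13 = -4, which agrees with 1 − 5 = -4.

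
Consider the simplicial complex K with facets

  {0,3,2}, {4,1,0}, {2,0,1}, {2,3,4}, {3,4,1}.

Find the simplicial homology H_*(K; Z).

H_0 ≅ Z,  H_1 ≅ Z,  H_2 = 0.

Fix the vertex order 0 < 1 < 2 < 3 < 4 and write every simplex with vertices in increasing order. Then dim K = 2 and the simplices of K are:

  0-simplices (5): [0], [1], [2], [3], [4]
  1-simplices (10): [0,1], [0,2], [0,3], [0,4], [1,2], [1,3], [1,4], [2,3], [2,4], [3,4]
  2-simplices (5): [0,1,2], [0,1,4], [0,2,3], [1,3,4], [2,3,4]

Hence C_0 ≅ Z^5, C_1 ≅ Z^10, C_2 ≅ Z^5.

∂_1: C_1 → C_0 maps an edge to its endpoints' difference, ∂[p,q] = q − p.
The resulting 5×10 matrix has rank 4, and its Smith normal form has invariant factors (1,1,1,1).

Boundary ∂_2: C_2 → C_1 maps a triangle to the signed sum of its edges. For instance
  ∂[0,1,4] = [1,4] − [0,4] + [0,1],
  ∂[0,1,2] = [1,2] − [0,2] + [0,1].
The 10×5 boundary matrix has rank 5 and Smith normal form diag(1,1,1,1,1).

From H_k ≅ ker(∂_k) / im(∂_{k+1}) we obtain:

  H_0: rank C_0 − rank ∂_1 = 5 − 4 = 1, and the invariant factors of ∂_1 are all 1, so H_0 ≅ Z.
  H_1: rank ker ∂_1 − rank ∂_2 = (10 − 4) − 5 = 1, and the invariant factors of ∂_2 are all 1, so H_1 ≅ Z.
  H_2: rank ker ∂_2 − rank ∂_3 = (5 − 5) − 0 = 0, and there is no ∂_3, so H_2 ≅ 0.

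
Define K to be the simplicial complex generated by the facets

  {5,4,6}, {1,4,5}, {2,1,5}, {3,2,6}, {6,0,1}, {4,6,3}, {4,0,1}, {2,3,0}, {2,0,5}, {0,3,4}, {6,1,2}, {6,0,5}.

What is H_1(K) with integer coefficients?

H_1 ≅ Z/2.

Fix the vertex order 0 < 1 < 2 < 3 < 4 < 5 < 6 and write every simplex with vertices in increasing order. Then dim K = 2 and the simplices of K are:

  0-simplices (7): [0], [1], [2], [3], [4], [5], [6]
  1-simplices (18): [0,1], [0,2], [0,3], [0,4], [0,5], [0,6], [1,2], [1,4], [1,5], [1,6], [2,3], [2,5], [2,6], [3,4], [3,6], [4,5], [4,6], [5,6]
  2-simplices (12): [0,1,4], [0,1,6], [0,2,3], [0,2,5], [0,3,4], [0,5,6], [1,2,5], [1,2,6], [1,4,5], [2,3,6], [3,4,6], [4,5,6]

Hence C_0 ≅ Z^7, C_1 ≅ Z^18, C_2 ≅ Z^12.

The boundary map ∂_1: C_1 → C_0 maps an edge to its endpoints' difference, ∂[p,q] = q − p. For instance
  ∂[4,5] = [5] − [4].
The 7×18 boundary matrix has rank 6 and Smith normal form diag(1,1,1,1,1,1).

∂_2: C_2 → C_1 acts by ∂[p,q,r] = [q,r] − [p,r] + [p,q]. For instance
  ∂[0,3,4] = [3,4] − [0,4] + [0,3],
  ∂[0,2,5] = [2,5] − [0,5] + [0,2].
The 18×12 boundary matrix has rank 12 and Smith normal form diag(1,1,1,1,1,1,1,1,1,1,1,2).

From H_k ≅ ker(∂_k) / im(∂_{k+1}) we obtain:

  H_1: rank ker ∂_1 − rank ∂_2 = (18 − 6) − 12 = 0, and ∂_2 has invariant factor 2 > 1, so H_1 ≅ Z/2.

(K is a triangulation of the real projective plane RP^2.)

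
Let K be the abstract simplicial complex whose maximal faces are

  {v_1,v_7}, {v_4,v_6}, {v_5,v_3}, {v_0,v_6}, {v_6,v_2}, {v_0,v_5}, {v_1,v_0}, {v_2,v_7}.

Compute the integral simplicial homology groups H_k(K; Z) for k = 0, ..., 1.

We work with the vertex ordering v_0 < v_1 < v_2 < v_3 < v_4 < v_5 < v_6 < v_7. The simplices of K, each written with vertices in increasing order, are:

  0-simplices (8): [v_0], [v_1], [v_2], [v_3], [v_4], [v_5], [v_6], [v_7]
  1-simplices (8): [v_0,v_1], [v_0,v_5], [v_0,v_6], [v_1,v_7], [v_2,v_6], [v_2,v_7], [v_3,v_5], [v_4,v_6]

so the chain groups are C_0 ≅ Z^8, C_1 ≅ Z^8.

Boundary ∂_1: C_1 → C_0 is given by ∂[p,q] = [q] − [p].
The resulting 8×8 matrix has rank 7, and its Smith normal form has invariant factors (1,1,1,1,1,1,1).

Reading off H_k = ker ∂_k / im ∂_{k+1}:

  H_0: rank C_0 − rank ∂_1 = 8 − 7 = 1, and the invariant factors of ∂_1 are all 1, so H_0 ≅ Z.
  H_1: rank ker ∂_1 − rank ∂_2 = (8 − 7) − 0 = 1, and there is no ∂_2, so H_1 ≅ Z.

H_0 = Z,  H_1 = Z.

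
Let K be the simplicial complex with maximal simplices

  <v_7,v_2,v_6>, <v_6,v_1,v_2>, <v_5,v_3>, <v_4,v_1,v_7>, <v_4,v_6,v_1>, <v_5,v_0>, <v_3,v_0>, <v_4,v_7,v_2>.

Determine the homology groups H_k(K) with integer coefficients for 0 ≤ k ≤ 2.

Order the vertices as v_0 < v_1 < v_2 < v_3 < v_4 < v_5 < v_6 < v_7. Listing each simplex with vertices in this order, K has dimension 2 with simplices:

  0-simplices (8): [v_0], [v_1], [v_2], [v_3], [v_4], [v_5], [v_6], [v_7]
  1-simplices (13): [v_0,v_3], [v_0,v_5], [v_1,v_2], [v_1,v_4], [v_1,v_6], [v_1,v_7], [v_2,v_4], [v_2,v_6], [v_2,v_7], [v_3,v_5], [v_4,v_6], [v_4,v_7], [v_6,v_7]
  2-simplices (5): [v_1,v_2,v_6], [v_1,v_4,v_6], [v_1,v_4,v_7], [v_2,v_4,v_7], [v_2,v_6,v_7]

giving chain groups C_0 ≅ Z^8, C_1 ≅ Z^13, C_2 ≅ Z^5.

Boundary ∂_1: C_1 → C_0 maps an edge to its endpoints' difference, ∂[p,q] = q − p.
As a 8×13 matrix over Z this has rank 6, with invariant factors (1,1,1,1,1,1).

The boundary map ∂_2: C_2 → C_1 sends each 2-simplex [p,q,r] to [q,r] − [p,r] + [p,q]. For instance
  ∂[v_2,v_4,v_7] = [v_4,v_7] − [v_2,v_7] + [v_2,v_4],
  ∂[v_2,v_6,v_7] = [v_6,v_7] − [v_2,v_7] + [v_2,v_6].
As a 13×5 matrix over Z this has rank 5, with invariant factors (1,1,1,1,1).

Reading off H_k = ker ∂_k / im ∂_{k+1}:

  H_0: rank C_0 − rank ∂_1 = 8 − 6 = 2, and the invariant factors of ∂_1 are all 1, so H_0 = Z^2.
  H_1: rank ker ∂_1 − rank ∂_2 = (13 − 6) − 5 = 2, and the invariant factors of ∂_2 are all 1, so H_1 = Z^2.
  H_2: rank ker ∂_2 − rank ∂_3 = (5 − 5) − 0 = 0, and there is no ∂_3, so H_2 = 0.

As a check, the Euler characteristic is 8 − 13 + 5 = 0, which agrees with 2 − 2 + 0 = 0.
(K is a triangulation of the disjoint union of the Möbius band and the circle S^1.)

H_0 = Z^2,  H_1 = Z^2,  H_2 = 0.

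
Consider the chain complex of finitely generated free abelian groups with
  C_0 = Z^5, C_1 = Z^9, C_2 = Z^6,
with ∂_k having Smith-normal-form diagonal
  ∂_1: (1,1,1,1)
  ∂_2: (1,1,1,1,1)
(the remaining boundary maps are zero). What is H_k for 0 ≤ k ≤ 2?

H_0: b_0 = 5 − 0 − 4 = 1; torsion from ∂_1 factors > 1: none. So H_0 = Z.
H_1: b_1 = 9 − 4 − 5 = 0; torsion from ∂_2 factors > 1: none. So H_1 = 0.
H_2: b_2 = 6 − 5 − 0 = 1; torsion from ∂_3 factors > 1: none. So H_2 = Z.

H_0 = Z,  H_1 = 0,  H_2 = Z.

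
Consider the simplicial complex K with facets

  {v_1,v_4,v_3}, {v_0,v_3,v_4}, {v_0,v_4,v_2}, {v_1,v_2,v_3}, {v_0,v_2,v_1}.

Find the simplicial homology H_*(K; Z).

H_0 ≅ Z,  H_1 ≅ Z,  H_2 = 0.

Order the vertices as v_0 < v_1 < v_2 < v_3 < v_4. Listing each simplex with vertices in this order, K has dimension 2 with simplices:

  0-simplices (5): [v_0], [v_1], [v_2], [v_3], [v_4]
  1-simplices (10): [v_0,v_1], [v_0,v_2], [v_0,v_3], [v_0,v_4], [v_1,v_2], [v_1,v_3], [v_1,v_4], [v_2,v_3], [v_2,v_4], [v_3,v_4]
  2-simplices (5): [v_0,v_1,v_2], [v_0,v_2,v_4], [v_0,v_3,v_4], [v_1,v_2,v_3], [v_1,v_3,v_4]

so the chain groups are C_0 ≅ Z^5, C_1 ≅ Z^10, C_2 ≅ Z^5.

Boundary ∂_1: C_1 → C_0 sends each edge [p,q] (with p < q) to q − p.
The 5×10 boundary matrix has rank 4 and Smith normal form diag(1,1,1,1).

∂_2: C_2 → C_1 maps a triangle to the signed sum of its edges. For instance
  ∂[v_1,v_3,v_4] = [v_3,v_4] − [v_1,v_4] + [v_1,v_3],
  ∂[v_0,v_1,v_2] = [v_1,v_2] − [v_0,v_2] + [v_0,v_1].
This gives a 10×5 integer matrix of rank 5; reducing to Smith normal form yields diagonal entries (1,1,1,1,1).

Computing H_k = (kernel of ∂_k) / (image of ∂_{k+1}):

  H_0: rank C_0 − rank ∂_1 = 5 − 4 = 1, and the invariant factors of ∂_1 are all 1, so H_0 ≅ Z.
  H_1: rank ker ∂_1 − rank ∂_2 = (10 − 4) − 5 = 1, and the invariant factors of ∂_2 are all 1, so H_1 ≅ Z.
  H_2: rank ker ∂_2 − rank ∂_3 = (5 − 5) − 0 = 0, and there is no ∂_3, so H_2 ≅ 0.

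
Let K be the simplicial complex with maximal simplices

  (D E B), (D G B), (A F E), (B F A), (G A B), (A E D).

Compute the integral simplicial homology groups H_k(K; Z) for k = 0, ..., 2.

K has 6 vertices, 12 edges, 6 triangles.
rank ∂_0 = 0, rank ∂_1 = 5 ⇒ b_0 = 6 − 0 − 5 = 1; all invariant factors of ∂_1 are 1 so no torsion. So H_0 = Z.
rank ∂_1 = 5, rank ∂_2 = 6 ⇒ b_1 = 12 − 5 − 6 = 1; all invariant factors of ∂_2 are 1 so no torsion. So H_1 = Z.
rank ∂_2 = 6, rank ∂_3 = 0 ⇒ b_2 = 6 − 6 − 0 = 0. So H_2 = 0.

H_0 = Z,  H_1 = Z,  H_2 = 0.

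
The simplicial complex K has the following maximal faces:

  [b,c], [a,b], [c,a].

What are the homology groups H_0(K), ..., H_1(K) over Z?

H_0 = Z,  H_1 = Z.

Order the vertices as a < b < c. Listing each simplex with vertices in this order, K has dimension 1 with simplices:

  0-simplices (3): a, b, c
  1-simplices (3): ab, ac, bc

Hence C_0 ≅ Z^3, C_1 ≅ Z^3.

∂_1: C_1 → C_0 is given by ∂[p,q] = [q] − [p].
The resulting 3×3 matrix has rank 2, and its Smith normal form has invariant factors (1,1).

Reading off H_k = ker ∂_k / im ∂_{k+1}:

  H_0: rank C_0 − rank ∂_1 = 3 − 2 = 1, and the invariant factors of ∂_1 are all 1, so H_0 ≅ Z.
  H_1: rank ker ∂_1 − rank ∂_2 = (3 − 2) − 0 = 1, and there is no ∂_2, so H_1 ≅ Z.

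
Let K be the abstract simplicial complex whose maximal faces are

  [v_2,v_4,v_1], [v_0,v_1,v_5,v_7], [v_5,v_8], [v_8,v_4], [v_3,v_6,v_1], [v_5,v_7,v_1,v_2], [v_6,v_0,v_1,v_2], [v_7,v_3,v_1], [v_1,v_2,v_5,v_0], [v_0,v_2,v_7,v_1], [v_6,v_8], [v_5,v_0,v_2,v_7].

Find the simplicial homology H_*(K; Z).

H_0 = Z,  H_1 = Z^2,  H_2 = 0,  H_3 = Z.

K has 9 vertices, 21 edges, 16 triangles, 6 3-simplices.
rank ∂_0 = 0, rank ∂_1 = 8 ⇒ b_0 = 9 − 0 − 8 = 1; all invariant factors of ∂_1 are 1 so no torsion. So H_0 = Z.
rank ∂_1 = 8, rank ∂_2 = 11 ⇒ b_1 = 21 − 8 − 11 = 2; all invariant factors of ∂_2 are 1 so no torsion. So H_1 = Z^2.
rank ∂_2 = 11, rank ∂_3 = 5 ⇒ b_2 = 16 − 11 − 5 = 0; all invariant factors of ∂_3 are 1 so no torsion. So H_2 = 0.
rank ∂_3 = 5, rank ∂_4 = 0 ⇒ b_3 = 6 − 5 − 0 = 1. So H_3 = Z.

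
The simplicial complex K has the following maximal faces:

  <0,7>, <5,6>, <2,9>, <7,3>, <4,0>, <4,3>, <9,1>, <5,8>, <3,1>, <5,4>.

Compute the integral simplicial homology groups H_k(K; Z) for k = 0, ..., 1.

Fix the vertex order 0 < 1 < 2 < 3 < 4 < 5 < 6 < 7 < 8 < 9 and write every simplex with vertices in increasing order. Then dim K = 1 and the simplices of K are:

  0-simplices (10): [0], [1], [2], [3], [4], [5], [6], [7], [8], [9]
  1-simplices (10): [0,4], [0,7], [1,3], [1,9], [2,9], [3,4], [3,7], [4,5], [5,6], [5,8]

Hence C_0 ≅ Z^10, C_1 ≅ Z^10.

The boundary map ∂_1: C_1 → C_0 sends each edge [p,q] (with p < q) to q − p.
This gives a 10×10 integer matrix of rank 9; reducing to Smith normal form yields diagonal entries (1,1,1,1,1,1,1,1,1).

Reading off H_k = ker ∂_k / im ∂_{k+1}:

  H_0: rank C_0 − rank ∂_1 = 10 − 9 = 1, and the invariant factors of ∂_1 are all 1, so H_0 = Z.
  H_1: rank ker ∂_1 − rank ∂_2 = (10 − 9) − 0 = 1, and there is no ∂_2, so H_1 = Z.

As a check, the Euler characteristic is 10 − 10 = 0, which agrees with 1 − 1 = 0.

H_0 ≅ Z,  H_1 ≅ Z.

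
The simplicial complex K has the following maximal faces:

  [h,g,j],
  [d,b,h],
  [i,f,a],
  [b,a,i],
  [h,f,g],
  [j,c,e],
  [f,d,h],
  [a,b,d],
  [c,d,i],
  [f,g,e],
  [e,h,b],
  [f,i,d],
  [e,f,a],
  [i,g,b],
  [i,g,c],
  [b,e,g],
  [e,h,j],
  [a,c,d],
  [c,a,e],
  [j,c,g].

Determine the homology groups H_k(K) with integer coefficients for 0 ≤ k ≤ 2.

Fix the vertex order a < b < c < d < e < f < g < h < i < j and write every simplex with vertices in increasing order. Then dim K = 2 and the simplices of K are:

  0-simplices (10): a, b, c, d, e, f, g, h, i, j
  1-simplices (30): ab, ac, ad, ae, af, ai, bd, be, bg, bh, bi, cd, ce, cg, ci, cj, df, dh, di, ef, eg, eh, ej, fg, fh, fi, gh, gi, gj, hj
  2-simplices (20): abd, abi, acd, ace, aef, afi, bdh, beg, beh, bgi, cdi, cej, cgi, cgj, dfh, dfi, efg, ehj, fgh, ghj

giving chain groups C_0 ≅ Z^10, C_1 ≅ Z^30, C_2 ≅ Z^20.

∂_1: C_1 → C_0 maps an edge to its endpoints' difference, ∂[p,q] = q − p.
This gives a 10×30 integer matrix of rank 9; reducing to Smith normal form yields diagonal entries (1,1,1,1,1,1,1,1,1).

The boundary map ∂_2: C_2 → C_1 sends each 2-simplex [p,q,r] to [q,r] − [p,r] + [p,q]. For instance
  ∂afi = fi − ai + af,
  ∂cgi = gi − ci + cg.
The 30×20 boundary matrix has rank 20 and Smith normal form diag(1,1,1,1,1,1,1,1,1,1,1,1,1,1,1,1,1,1,1,2).

Reading off H_k = ker ∂_k / im ∂_{k+1}:

  H_0: rank C_0 − rank ∂_1 = 10 − 9 = 1, and the invariant factors of ∂_1 are all 1, so H_0 ≅ Z.
  H_1: rank ker ∂_1 − rank ∂_2 = (30 − 9) − 20 = 1, and ∂_2 has invariant factor 2 > 1, so H_1 ≅ Z ⊕ Z/2.
  H_2: rank ker ∂_2 − rank ∂_3 = (20 − 20) − 0 = 0, and there is no ∂_3, so H_2 ≅ 0.

H_0 ≅ Z,  H_1 ≅ Z ⊕ Z/2,  H_2 = 0.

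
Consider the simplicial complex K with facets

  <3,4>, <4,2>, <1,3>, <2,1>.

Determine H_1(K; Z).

H_1 ≅ Z.

Take the total order 1 < 2 < 3 < 4 on the vertex set. Then K (dimension 1) consists of the simplices:

  0-simplices (4): [1], [2], [3], [4]
  1-simplices (4): [1,2], [1,3], [2,4], [3,4]

Hence C_0 ≅ Z^4, C_1 ≅ Z^4.

Boundary ∂_1: C_1 → C_0 is given by ∂[p,q] = [q] − [p].
As a 4×4 matrix over Z this has rank 3, with invariant factors (1,1,1).

From H_k ≅ ker(∂_k) / im(∂_{k+1}) we obtain:

  H_1: rank ker ∂_1 − rank ∂_2 = (4 − 3) − 0 = 1, and there is no ∂_2, so H_1 = Z.

(K is a triangulation of the circle S^1.)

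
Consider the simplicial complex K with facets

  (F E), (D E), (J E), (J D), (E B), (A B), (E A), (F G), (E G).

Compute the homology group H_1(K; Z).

H_1 = Z^3.

Take the total order A < B < D < E < F < G < J on the vertex set. Then K (dimension 1) consists of the simplices:

  0-simplices (7): A, B, D, E, F, G, J
  1-simplices (9): AB, AE, BE, DE, DJ, EF, EG, EJ, FG

Hence C_0 ≅ Z^7, C_1 ≅ Z^9.

The boundary map ∂_1: C_1 → C_0 is given by ∂[p,q] = [q] − [p]. For instance
  ∂FG = G − F.
As a 7×9 matrix over Z this has rank 6, with invariant factors (1,1,1,1,1,1).

From H_k ≅ ker(∂_k) / im(∂_{k+1}) we obtain:

  H_1: rank ker ∂_1 − rank ∂_2 = (9 − 6) − 0 = 3, and there is no ∂_2, so H_1 = Z^3.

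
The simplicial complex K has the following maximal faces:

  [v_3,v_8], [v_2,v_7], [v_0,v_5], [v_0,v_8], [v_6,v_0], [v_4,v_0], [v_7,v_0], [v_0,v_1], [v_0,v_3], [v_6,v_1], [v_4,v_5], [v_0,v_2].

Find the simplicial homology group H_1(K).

H_1 ≅ Z^4.

Take the total order v_0 < v_1 < v_2 < v_3 < v_4 < v_5 < v_6 < v_7 < v_8 on the vertex set. Then K (dimension 1) consists of the simplices:

  0-simplices (9): [v_0], [v_1], [v_2], [v_3], [v_4], [v_5], [v_6], [v_7], [v_8]
  1-simplices (12): [v_0,v_1], [v_0,v_2], [v_0,v_3], [v_0,v_4], [v_0,v_5], [v_0,v_6], [v_0,v_7], [v_0,v_8], [v_1,v_6], [v_2,v_7], [v_3,v_8], [v_4,v_5]

so the chain groups are C_0 ≅ Z^9, C_1 ≅ Z^12.

Boundary ∂_1: C_1 → C_0 maps an edge to its endpoints' difference, ∂[p,q] = q − p.
The resulting 9×12 matrix has rank 8, and its Smith normal form has invariant factors (1,1,1,1,1,1,1,1).

Computing H_k = (kernel of ∂_k) / (image of ∂_{k+1}):

  H_1: rank ker ∂_1 − rank ∂_2 = (12 − 8) − 0 = 4, and there is no ∂_2, so H_1 = Z^4.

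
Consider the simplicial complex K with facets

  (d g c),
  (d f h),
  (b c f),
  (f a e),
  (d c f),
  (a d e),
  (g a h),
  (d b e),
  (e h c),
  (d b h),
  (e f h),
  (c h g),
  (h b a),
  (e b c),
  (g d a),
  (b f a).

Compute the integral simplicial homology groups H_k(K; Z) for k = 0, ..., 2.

Fix the vertex order a < b < c < d < e < f < g < h and write every simplex with vertices in increasing order. Then dim K = 2 and the simplices of K are:

  0-simplices (8): a, b, c, d, e, f, g, h
  1-simplices (24): ab, ad, ae, af, ag, ah, bc, bd, be, bf, bh, cd, ce, cf, cg, ch, de, df, dg, dh, ef, eh, fh, gh
  2-simplices (16): abf, abh, ade, adg, aef, agh, bce, bcf, bde, bdh, cdf, cdg, ceh, cgh, dfh, efh

giving chain groups C_0 ≅ Z^8, C_1 ≅ Z^24, C_2 ≅ Z^16.

The boundary map ∂_1: C_1 → C_0 sends each edge [p,q] (with p < q) to q − p. For instance
  ∂eh = h − e.
This gives a 8×24 integer matrix of rank 7; reducing to Smith normal form yields diagonal entries (1,1,1,1,1,1,1).

∂_2: C_2 → C_1 sends each 2-simplex [p,q,r] to [q,r] − [p,r] + [p,q]. For instance
  ∂efh = fh − eh + ef,
  ∂abh = bh − ah + ab.
The 24×16 boundary matrix has rank 15 and Smith normal form diag(1,1,1,1,1,1,1,1,1,1,1,1,1,1,1).

Now H_k = ker ∂_k / im ∂_{k+1}, so:

  H_0: rank C_0 − rank ∂_1 = 8 − 7 = 1, and the invariant factors of ∂_1 are all 1, so H_0 = Z.
  H_1: rank ker ∂_1 − rank ∂_2 = (24 − 7) − 15 = 2, and the invariant factors of ∂_2 are all 1, so H_1 = Z^2.
  H_2: rank ker ∂_2 − rank ∂_3 = (16 − 15) − 0 = 1, and there is no ∂_3, so H_2 = Z.

(K is a triangulation of the torus T^2.)

H_0 = Z,  H_1 = Z^2,  H_2 = Z.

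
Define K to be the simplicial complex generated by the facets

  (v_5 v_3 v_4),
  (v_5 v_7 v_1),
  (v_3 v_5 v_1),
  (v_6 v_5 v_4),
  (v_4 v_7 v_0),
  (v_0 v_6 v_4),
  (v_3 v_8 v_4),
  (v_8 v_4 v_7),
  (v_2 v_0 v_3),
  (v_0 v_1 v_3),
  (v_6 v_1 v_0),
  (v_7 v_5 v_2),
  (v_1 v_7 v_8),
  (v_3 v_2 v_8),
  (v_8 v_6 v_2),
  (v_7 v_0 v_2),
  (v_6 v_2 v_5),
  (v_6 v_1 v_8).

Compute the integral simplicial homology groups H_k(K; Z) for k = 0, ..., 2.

H_0 ≅ Z,  H_1 ≅ Z^2,  H_2 ≅ Z.

K has 9 vertices, 27 edges, 18 triangles.
rank ∂_0 = 0, rank ∂_1 = 8 ⇒ b_0 = 9 − 0 − 8 = 1; all invariant factors of ∂_1 are 1 so no torsion. So H_0 = Z.
rank ∂_1 = 8, rank ∂_2 = 17 ⇒ b_1 = 27 − 8 − 17 = 2; all invariant factors of ∂_2 are 1 so no torsion. So H_1 = Z^2.
rank ∂_2 = 17, rank ∂_3 = 0 ⇒ b_2 = 18 − 17 − 0 = 1. So H_2 = Z.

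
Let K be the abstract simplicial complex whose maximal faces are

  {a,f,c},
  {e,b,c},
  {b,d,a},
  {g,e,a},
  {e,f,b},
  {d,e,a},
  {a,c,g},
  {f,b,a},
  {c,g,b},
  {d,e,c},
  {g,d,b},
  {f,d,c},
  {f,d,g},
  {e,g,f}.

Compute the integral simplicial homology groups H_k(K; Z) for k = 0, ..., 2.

H_0 = Z,  H_1 = Z^2,  H_2 = Z.

Order the vertices as a < b < c < d < e < f < g. Listing each simplex with vertices in this order, K has dimension 2 with simplices:

  0-simplices (7): a, b, c, d, e, f, g
  1-simplices (21): ab, ac, ad, ae, af, ag, bc, bd, be, bf, bg, cd, ce, cf, cg, de, df, dg, ef, eg, fg
  2-simplices (14): abd, abf, acf, acg, ade, aeg, bce, bcg, bdg, bef, cde, cdf, dfg, efg

giving chain groups C_0 ≅ Z^7, C_1 ≅ Z^21, C_2 ≅ Z^14.

Boundary ∂_1: C_1 → C_0 is given by ∂[p,q] = [q] − [p].
This gives a 7×21 integer matrix of rank 6; reducing to Smith normal form yields diagonal entries (1,1,1,1,1,1).

Boundary ∂_2: C_2 → C_1 acts by ∂[p,q,r] = [q,r] − [p,r] + [p,q]. For instance
  ∂bef = ef − bf + be,
  ∂acf = cf − af + ac.
This gives a 21×14 integer matrix of rank 13; reducing to Smith normal form yields diagonal entries (1,1,1,1,1,1,1,1,1,1,1,1,1).

Computing H_k = (kernel of ∂_k) / (image of ∂_{k+1}):

  H_0: rank C_0 − rank ∂_1 = 7 − 6 = 1, and the invariant factors of ∂_1 are all 1, so H_0 = Z.
  H_1: rank ker ∂_1 − rank ∂_2 = (21 − 6) − 13 = 2, and the invariant factors of ∂_2 are all 1, so H_1 = Z^2.
  H_2: rank ker ∂_2 − rank ∂_3 = (14 − 13) − 0 = 1, and there is no ∂_3, so H_2 = Z.

(K is a triangulation of the torus T^2.)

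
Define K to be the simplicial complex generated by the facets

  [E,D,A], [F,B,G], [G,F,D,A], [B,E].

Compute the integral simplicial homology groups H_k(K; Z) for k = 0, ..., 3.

H_0 ≅ Z,  H_1 ≅ Z,  H_2 = 0,  H_3 = 0.

Take the total order A < B < D < E < F < G on the vertex set. Then K (dimension 3) consists of the simplices:

  0-simplices (6): A, B, D, E, F, G
  1-simplices (11): AD, AE, AF, AG, BE, BF, BG, DE, DF, DG, FG
  2-simplices (6): ADE, ADF, ADG, AFG, BFG, DFG
  3-simplices (1): ADFG

so the chain groups are C_0 ≅ Z^6, C_1 ≅ Z^11, C_2 ≅ Z^6, C_3 ≅ Z^1.

Boundary ∂_1: C_1 → C_0 sends each edge [p,q] (with p < q) to q − p.
This gives a 6×11 integer matrix of rank 5; reducing to Smith normal form yields diagonal entries (1,1,1,1,1).

Boundary ∂_2: C_2 → C_1 acts by ∂[p,q,r] = [q,r] − [p,r] + [p,q]. For instance
  ∂ADF = DF − AF + AD,
  ∂AFG = FG − AG + AF.
As a 11×6 matrix over Z this has rank 5, with invariant factors (1,1,1,1,1).

The boundary map ∂_3: C_3 → C_2 sends each 3-simplex σ to the alternating sum Σ_i (−1)^i (σ with its i-th vertex removed). For instance
  ∂ADFG = DFG − AFG + ADG − ADF.
The 6×1 boundary matrix has rank 1 and Smith normal form diag(1).

From H_k ≅ ker(∂_k) / im(∂_{k+1}) we obtain:

  H_0: rank C_0 − rank ∂_1 = 6 − 5 = 1, and the invariant factors of ∂_1 are all 1, so H_0 ≅ Z.
  H_1: rank ker ∂_1 − rank ∂_2 = (11 − 5) − 5 = 1, and the invariant factors of ∂_2 are all 1, so H_1 ≅ Z.
  H_2: rank ker ∂_2 − rank ∂_3 = (6 − 5) − 1 = 0, and the invariant factors of ∂_3 are all 1, so H_2 ≅ 0.
  H_3: rank ker ∂_3 − rank ∂_4 = (1 − 1) − 0 = 0, and there is no ∂_4, so H_3 ≅ 0.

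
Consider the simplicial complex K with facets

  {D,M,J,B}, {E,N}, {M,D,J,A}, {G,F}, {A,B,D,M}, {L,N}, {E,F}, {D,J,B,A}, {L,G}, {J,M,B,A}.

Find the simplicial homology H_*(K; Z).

Fix the vertex order A < B < D < E < F < G < J < L < M < N and write every simplex with vertices in increasing order. Then dim K = 3 and the simplices of K are:

  0-simplices (10): A, B, D, E, F, G, J, L, M, N
  1-simplices (15): AB, AD, AJ, AM, BD, BJ, BM, DJ, DM, EF, EN, FG, GL, JM, LN
  2-simplices (10): ABD, ABJ, ABM, ADJ, ADM, AJM, BDJ, BDM, BJM, DJM
  3-simplices (5): ABDJ, ABDM, ABJM, ADJM, BDJM

Hence C_0 ≅ Z^10, C_1 ≅ Z^15, C_2 ≅ Z^10, C_3 ≅ Z^5.

Boundary ∂_1: C_1 → C_0 sends each edge [p,q] (with p < q) to q − p. For instance
  ∂JM = M − J.
This gives a 10×15 integer matrix of rank 8; reducing to Smith normal form yields diagonal entries (1,1,1,1,1,1,1,1).

Boundary ∂_2: C_2 → C_1 sends each 2-simplex [p,q,r] to [q,r] − [p,r] + [p,q]. For instance
  ∂BDJ = DJ − BJ + BD,
  ∂BJM = JM − BM + BJ.
The 15×10 boundary matrix has rank 6 and Smith normal form diag(1,1,1,1,1,1).

The boundary map ∂_3: C_3 → C_2 sends each 3-simplex σ to the alternating sum Σ_i (−1)^i (σ with its i-th vertex removed). For instance
  ∂ABDJ = BDJ − ADJ + ABJ − ABD,
  ∂ABDM = BDM − ADM + ABM − ABD.
As a 10×5 matrix over Z this has rank 4, with invariant factors (1,1,1,1).

Reading off H_k = ker ∂_k / im ∂_{k+1}:

  H_0: rank C_0 − rank ∂_1 = 10 − 8 = 2, and the invariant factors of ∂_1 are all 1, so H_0 ≅ Z^2.
  H_1: rank ker ∂_1 − rank ∂_2 = (15 − 8) − 6 = 1, and the invariant factors of ∂_2 are all 1, so H_1 ≅ Z.
  H_2: rank ker ∂_2 − rank ∂_3 = (10 − 6) − 4 = 0, and the invariant factors of ∂_3 are all 1, so H_2 ≅ 0.
  H_3: rank ker ∂_3 − rank ∂_4 = (5 − 4) − 0 = 1, and there is no ∂_4, so H_3 ≅ Z.

(K is a triangulation of the disjoint union of the 3-sphere S^3 and the circle S^1.)

H_0 ≅ Z^2,  H_1 ≅ Z,  H_2 = 0,  H_3 ≅ Z.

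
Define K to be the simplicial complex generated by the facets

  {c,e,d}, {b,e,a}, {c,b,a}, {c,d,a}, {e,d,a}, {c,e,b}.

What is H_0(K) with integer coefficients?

H_0 ≅ Z.

Order the vertices as a < b < c < d < e. Listing each simplex with vertices in this order, K has dimension 2 with simplices:

  0-simplices (5): a, b, c, d, e
  1-simplices (9): ab, ac, ad, ae, bc, be, cd, ce, de
  2-simplices (6): abc, abe, acd, ade, bce, cde

giving chain groups C_0 ≅ Z^5, C_1 ≅ Z^9, C_2 ≅ Z^6.

∂_1: C_1 → C_0 maps an edge to its endpoints' difference, ∂[p,q] = q − p. For instance
  ∂ab = b − a.
The resulting 5×9 matrix has rank 4, and its Smith normal form has invariant factors (1,1,1,1).

The boundary map ∂_2: C_2 → C_1 maps a triangle to the signed sum of its edges. For instance
  ∂bce = ce − be + bc,
  ∂acd = cd − ad + ac.
This gives a 9×6 integer matrix of rank 5; reducing to Smith normal form yields diagonal entries (1,1,1,1,1).

Reading off H_k = ker ∂_k / im ∂_{k+1}:

  H_0: rank C_0 − rank ∂_1 = 5 − 4 = 1, and the invariant factors of ∂_1 are all 1, so H_0 = Z.

(K is a triangulation of the 2-sphere S^2.)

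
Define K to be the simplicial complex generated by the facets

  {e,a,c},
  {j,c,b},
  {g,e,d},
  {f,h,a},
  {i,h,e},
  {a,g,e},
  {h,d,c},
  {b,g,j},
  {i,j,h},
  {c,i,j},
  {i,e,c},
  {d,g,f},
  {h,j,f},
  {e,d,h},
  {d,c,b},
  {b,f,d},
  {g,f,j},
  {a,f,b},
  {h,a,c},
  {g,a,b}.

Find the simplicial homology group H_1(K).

H_1 ≅ Z ⊕ Z_2.

K has 10 vertices, 30 edges, 20 triangles.
rank ∂_1 = 9, rank ∂_2 = 20 ⇒ b_1 = 30 − 9 − 20 = 1; ∂_2 has invariant factor(s) [2] giving torsion. So H_1 ≅ Z ⊕ Z_2.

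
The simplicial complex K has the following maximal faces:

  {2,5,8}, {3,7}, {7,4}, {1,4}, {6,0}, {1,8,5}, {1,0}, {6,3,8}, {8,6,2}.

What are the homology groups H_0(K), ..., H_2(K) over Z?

K has 9 vertices, 14 edges, 4 triangles.
rank ∂_0 = 0, rank ∂_1 = 8 ⇒ b_0 = 9 − 0 − 8 = 1; all invariant factors of ∂_1 are 1 so no torsion. So H_0 ≅ Z.
rank ∂_1 = 8, rank ∂_2 = 4 ⇒ b_1 = 14 − 8 − 4 = 2; all invariant factors of ∂_2 are 1 so no torsion. So H_1 ≅ Z^2.
rank ∂_2 = 4, rank ∂_3 = 0 ⇒ b_2 = 4 − 4 − 0 = 0. So H_2 ≅ 0.

H_0 = Z,  H_1 = Z^2,  H_2 = 0.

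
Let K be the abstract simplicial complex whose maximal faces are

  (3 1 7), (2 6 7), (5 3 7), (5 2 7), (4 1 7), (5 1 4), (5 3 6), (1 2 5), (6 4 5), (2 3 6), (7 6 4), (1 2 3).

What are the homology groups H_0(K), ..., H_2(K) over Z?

Order the vertices as 1 < 2 < 3 < 4 < 5 < 6 < 7. Listing each simplex with vertices in this order, K has dimension 2 with simplices:

  0-simplices (7): [1], [2], [3], [4], [5], [6], [7]
  1-simplices (18): [1,2], [1,3], [1,4], [1,5], [1,7], [2,3], [2,5], [2,6], [2,7], [3,5], [3,6], [3,7], [4,5], [4,6], [4,7], [5,6], [5,7], [6,7]
  2-simplices (12): [1,2,3], [1,2,5], [1,3,7], [1,4,5], [1,4,7], [2,3,6], [2,5,7], [2,6,7], [3,5,6], [3,5,7], [4,5,6], [4,6,7]

so the chain groups are C_0 ≅ Z^7, C_1 ≅ Z^18, C_2 ≅ Z^12.

Boundary ∂_1: C_1 → C_0 sends each edge [p,q] (with p < q) to q − p. For instance
  ∂[6,7] = [7] − [6].
The resulting 7×18 matrix has rank 6, and its Smith normal form has invariant factors (1,1,1,1,1,1).

The boundary map ∂_2: C_2 → C_1 sends each 2-simplex [p,q,r] to [q,r] − [p,r] + [p,q]. For instance
  ∂[2,5,7] = [5,7] − [2,7] + [2,5],
  ∂[3,5,6] = [5,6] − [3,6] + [3,5].
The 18×12 boundary matrix has rank 12 and Smith normal form diag(1,1,1,1,1,1,1,1,1,1,1,2).

Reading off H_k = ker ∂_k / im ∂_{k+1}:

  H_0: rank C_0 − rank ∂_1 = 7 − 6 = 1, and the invariant factors of ∂_1 are all 1, so H_0 ≅ Z.
  H_1: rank ker ∂_1 − rank ∂_2 = (18 − 6) − 12 = 0, and ∂_2 has invariant factor 2 > 1, so H_1 ≅ Z/2Z.
  H_2: rank ker ∂_2 − rank ∂_3 = (12 − 12) − 0 = 0, and there is no ∂_3, so H_2 ≅ 0.

H_0 = Z,  H_1 = Z/2Z,  H_2 = 0.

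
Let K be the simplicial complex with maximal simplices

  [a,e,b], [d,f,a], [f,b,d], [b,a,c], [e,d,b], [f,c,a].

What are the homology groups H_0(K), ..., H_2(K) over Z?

Order the vertices as a < b < c < d < e < f. Listing each simplex with vertices in this order, K has dimension 2 with simplices:

  0-simplices (6): a, b, c, d, e, f
  1-simplices (12): ab, ac, ad, ae, af, bc, bd, be, bf, cf, de, df
  2-simplices (6): abc, abe, acf, adf, bde, bdf

giving chain groups C_0 ≅ Z^6, C_1 ≅ Z^12, C_2 ≅ Z^6.

The boundary map ∂_1: C_1 → C_0 is given by ∂[p,q] = [q] − [p]. For instance
  ∂cf = f − c.
The resulting 6×12 matrix has rank 5, and its Smith normal form has invariant factors (1,1,1,1,1).

Boundary ∂_2: C_2 → C_1 acts by ∂[p,q,r] = [q,r] − [p,r] + [p,q]. For instance
  ∂adf = df − af + ad,
  ∂abe = be − ae + ab.
The resulting 12×6 matrix has rank 6, and its Smith normal form has invariant factors (1,1,1,1,1,1).

Computing H_k = (kernel of ∂_k) / (image of ∂_{k+1}):

  H_0: rank C_0 − rank ∂_1 = 6 − 5 = 1, and the invariant factors of ∂_1 are all 1, so H_0 ≅ Z.
  H_1: rank ker ∂_1 − rank ∂_2 = (12 − 5) − 6 = 1, and the invariant factors of ∂_2 are all 1, so H_1 ≅ Z.
  H_2: rank ker ∂_2 − rank ∂_3 = (6 − 6) − 0 = 0, and there is no ∂_3, so H_2 ≅ 0.

H_0 = Z,  H_1 = Z,  H_2 = 0.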